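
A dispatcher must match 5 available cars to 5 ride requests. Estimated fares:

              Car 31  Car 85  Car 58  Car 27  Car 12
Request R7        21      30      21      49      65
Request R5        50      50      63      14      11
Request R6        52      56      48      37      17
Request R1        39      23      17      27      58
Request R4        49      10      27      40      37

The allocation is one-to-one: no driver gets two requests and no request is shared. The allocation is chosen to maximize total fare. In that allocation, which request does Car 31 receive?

Car 31 receives Request R4.

Treat this as an assignment problem: match each driver to one request.
Optimal: Car 31→Request R4 ($49), Car 85→Request R6 ($56), Car 58→Request R5 ($63), Car 27→Request R7 ($49), Car 12→Request R1 ($58) — total 49+56+63+49+58 = $275.
Row-greedy (each driver in turn takes its best remaining request) gives $236, worse by 39.
Swapping Car 58↔Car 31 (Car 58→Request R4 $27, Car 31→Request R5 $50) loses 35.
Checked against all permutations: $275 is optimal.
Car 31's own top request is Request R6 ($52), but forcing Car 31→Request R6 and reassigning the rest optimally gives only $243 — worse by 32.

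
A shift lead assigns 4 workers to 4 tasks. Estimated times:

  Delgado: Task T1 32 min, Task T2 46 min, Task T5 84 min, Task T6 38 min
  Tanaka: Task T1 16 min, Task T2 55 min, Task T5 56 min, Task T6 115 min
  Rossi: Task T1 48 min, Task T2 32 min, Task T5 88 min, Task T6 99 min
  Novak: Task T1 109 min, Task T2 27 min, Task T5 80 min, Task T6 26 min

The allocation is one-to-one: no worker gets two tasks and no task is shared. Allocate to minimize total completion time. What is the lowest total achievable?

Minimum total: 146 min

Optimal: Delgado→Task T1 (32 min), Tanaka→Task T5 (56 min), Rossi→Task T2 (32 min), Novak→Task T6 (26 min) — total 32+56+32+26 = 146 min.
Column-greedy (each task in turn goes to its cheapest remaining worker) gives 226 min, worse by 80.
Next-best assignment: Delgado→Task T5, Tanaka→Task T1, Rossi→Task T2, Novak→Task T6 = 158 min.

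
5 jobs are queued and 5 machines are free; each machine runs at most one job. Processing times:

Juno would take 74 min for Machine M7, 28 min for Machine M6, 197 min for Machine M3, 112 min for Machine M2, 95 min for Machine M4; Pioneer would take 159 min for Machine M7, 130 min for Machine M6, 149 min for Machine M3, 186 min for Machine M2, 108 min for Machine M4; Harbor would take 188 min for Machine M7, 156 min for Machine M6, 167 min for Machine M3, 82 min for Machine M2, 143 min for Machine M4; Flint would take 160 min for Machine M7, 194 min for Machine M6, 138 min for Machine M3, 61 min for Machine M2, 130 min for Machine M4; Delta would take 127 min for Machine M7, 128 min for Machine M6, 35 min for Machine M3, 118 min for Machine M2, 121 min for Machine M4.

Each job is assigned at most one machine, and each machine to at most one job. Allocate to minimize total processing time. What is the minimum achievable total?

Optimal: Juno→Machine M6 (28 min), Pioneer→Machine M4 (108 min), Harbor→Machine M2 (82 min), Flint→Machine M7 (160 min), Delta→Machine M3 (35 min) — total 28+108+82+160+35 = 413 min.
Column-greedy (each machine in turn goes to its cheapest remaining job) gives 530 min, worse by 117.
Next-best assignment: Juno→Machine M6, Pioneer→Machine M4, Harbor→Machine M7, Flint→Machine M2, Delta→Machine M3 = 420 min.
Checked against all permutations: 413 min is optimal.

Min total: 413 min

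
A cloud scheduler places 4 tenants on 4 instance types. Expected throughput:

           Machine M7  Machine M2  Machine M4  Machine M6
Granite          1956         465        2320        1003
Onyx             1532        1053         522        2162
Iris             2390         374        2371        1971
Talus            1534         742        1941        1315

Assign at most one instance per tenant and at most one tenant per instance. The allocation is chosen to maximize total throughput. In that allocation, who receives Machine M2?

Talus receives Machine M2.

Optimal: Granite→Machine M4 (2320 ops/s), Onyx→Machine M6 (2162 ops/s), Iris→Machine M7 (2390 ops/s), Talus→Machine M2 (742 ops/s) — total 2320+2162+2390+742 = 7614 ops/s.
Column-greedy (each instance in turn goes to its best remaining tenant) gives 7078 ops/s, worse by 536.
Next-best assignment: Granite→Machine M7, Onyx→Machine M6, Iris→Machine M4, Talus→Machine M2 = 7231 ops/s.
Swapping Talus↔Granite (Talus→Machine M4 1941 ops/s, Granite→Machine M2 465 ops/s) loses 656.
Talus's own top instance is Machine M4 (1941 ops/s), but forcing Talus→Machine M4 and reassigning the rest optimally gives only 6958 ops/s — worse by 656.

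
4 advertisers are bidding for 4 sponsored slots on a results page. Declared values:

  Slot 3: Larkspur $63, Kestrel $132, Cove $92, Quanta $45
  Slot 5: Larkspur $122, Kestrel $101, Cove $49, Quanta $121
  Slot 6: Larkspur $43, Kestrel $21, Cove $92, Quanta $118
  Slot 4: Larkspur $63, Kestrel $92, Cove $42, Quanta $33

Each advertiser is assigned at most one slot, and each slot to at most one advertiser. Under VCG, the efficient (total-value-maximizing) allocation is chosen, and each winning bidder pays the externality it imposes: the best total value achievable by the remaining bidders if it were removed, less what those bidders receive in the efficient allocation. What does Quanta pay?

Efficient allocation: Larkspur→Slot 5 ($122), Kestrel→Slot 4 ($92), Cove→Slot 3 ($92), Quanta→Slot 6 ($118); total welfare W = $424.
Quanta receives Slot 6 at value $118, so the others get W − 118 = $306.
Without Quanta: best allocation of the remaining 3 bidders over all 4 slots is Larkspur→Slot 5 ($122), Kestrel→Slot 3 ($132), Cove→Slot 6 ($92), total $346.
VCG payment = (others' best without Quanta) − (others' welfare with Quanta) = 346 − 306 = $40.

Quanta pays $40.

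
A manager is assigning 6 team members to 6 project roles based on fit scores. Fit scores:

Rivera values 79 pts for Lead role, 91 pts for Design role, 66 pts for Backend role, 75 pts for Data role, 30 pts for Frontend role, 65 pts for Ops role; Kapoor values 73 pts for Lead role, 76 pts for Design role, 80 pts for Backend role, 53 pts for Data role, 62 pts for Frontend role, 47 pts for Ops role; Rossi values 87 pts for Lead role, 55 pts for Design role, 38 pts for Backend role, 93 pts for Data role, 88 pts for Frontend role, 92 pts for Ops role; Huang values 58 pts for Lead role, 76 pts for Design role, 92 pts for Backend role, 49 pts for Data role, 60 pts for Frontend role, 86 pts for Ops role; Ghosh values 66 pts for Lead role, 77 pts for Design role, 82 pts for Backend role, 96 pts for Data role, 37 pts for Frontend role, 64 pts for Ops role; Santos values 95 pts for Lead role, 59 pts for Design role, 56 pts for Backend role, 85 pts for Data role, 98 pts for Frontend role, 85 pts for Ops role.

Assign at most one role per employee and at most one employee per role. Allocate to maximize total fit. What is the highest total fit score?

Optimal: Rivera→Design role (91 pts), Kapoor→Lead role (73 pts), Rossi→Ops role (92 pts), Huang→Backend role (92 pts), Ghosh→Data role (96 pts), Santos→Frontend role (98 pts) — total 91+73+92+92+96+98 = 542 pts.
Row-greedy (each employee in turn takes its best remaining role) gives 514 pts, worse by 28.
Swapping Ghosh↔Rivera (Ghosh→Design role 77 pts, Rivera→Data role 75 pts) loses 35.
Every other assignment is strictly worse.

Maximum total: 542 pts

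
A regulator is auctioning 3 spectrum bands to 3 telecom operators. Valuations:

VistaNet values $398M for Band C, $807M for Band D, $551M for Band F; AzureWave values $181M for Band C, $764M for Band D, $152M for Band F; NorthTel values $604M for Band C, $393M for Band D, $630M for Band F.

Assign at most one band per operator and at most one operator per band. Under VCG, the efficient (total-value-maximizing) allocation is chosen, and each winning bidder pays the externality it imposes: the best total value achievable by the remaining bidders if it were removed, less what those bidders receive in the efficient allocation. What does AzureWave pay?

AzureWave pays $282M.

Efficient allocation: VistaNet→Band F ($551M), AzureWave→Band D ($764M), NorthTel→Band C ($604M); total welfare W = $1919M.
AzureWave receives Band D at value $764M, so the others get W − 764 = $1155M.
Without AzureWave: best allocation of the remaining 2 bidders over all 3 bands is VistaNet→Band D ($807M), NorthTel→Band F ($630M), total $1437M.
VCG payment = (others' best without AzureWave) − (others' welfare with AzureWave) = 1437 − 1155 = $282M.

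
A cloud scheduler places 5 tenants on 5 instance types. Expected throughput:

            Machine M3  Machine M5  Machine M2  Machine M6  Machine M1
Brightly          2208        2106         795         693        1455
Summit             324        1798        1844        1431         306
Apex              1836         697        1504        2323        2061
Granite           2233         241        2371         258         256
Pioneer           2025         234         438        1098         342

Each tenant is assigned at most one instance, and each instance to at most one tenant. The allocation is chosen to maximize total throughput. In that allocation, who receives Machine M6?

Summit receives Machine M6.

Optimal: Brightly→Machine M5 (2106 ops/s), Summit→Machine M6 (1431 ops/s), Apex→Machine M1 (2061 ops/s), Granite→Machine M2 (2371 ops/s), Pioneer→Machine M3 (2025 ops/s) — total 2106+1431+2061+2371+2025 = 9994 ops/s.
Column-greedy (each instance in turn goes to its best remaining tenant) gives 8848 ops/s, worse by 1146.
Next-best assignment: Brightly→Machine M1, Summit→Machine M5, Apex→Machine M6, Granite→Machine M2, Pioneer→Machine M3 = 9972 ops/s.
Summit's own top instance is Machine M2 (1844 ops/s), but forcing Summit→Machine M2 and reassigning the rest optimally gives only 9342 ops/s — worse by 652.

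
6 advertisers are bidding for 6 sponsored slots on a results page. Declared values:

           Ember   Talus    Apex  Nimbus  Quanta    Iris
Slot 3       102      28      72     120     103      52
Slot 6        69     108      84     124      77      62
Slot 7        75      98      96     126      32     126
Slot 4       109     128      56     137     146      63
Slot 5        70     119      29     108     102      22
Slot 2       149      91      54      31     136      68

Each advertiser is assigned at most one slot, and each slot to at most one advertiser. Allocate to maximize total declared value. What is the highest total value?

Treat this as an assignment problem: match each advertiser to one slot.
Optimal: Ember→Slot 2 ($149), Talus→Slot 5 ($119), Apex→Slot 6 ($84), Nimbus→Slot 3 ($120), Quanta→Slot 4 ($146), Iris→Slot 7 ($126) — total 149+119+84+120+146+126 = $744.
Row-greedy (each advertiser in turn takes its best remaining slot) gives $622, worse by 122.
Swapping Talus↔Quanta (Talus→Slot 4 $128, Quanta→Slot 5 $102) loses 35.

Max total: $744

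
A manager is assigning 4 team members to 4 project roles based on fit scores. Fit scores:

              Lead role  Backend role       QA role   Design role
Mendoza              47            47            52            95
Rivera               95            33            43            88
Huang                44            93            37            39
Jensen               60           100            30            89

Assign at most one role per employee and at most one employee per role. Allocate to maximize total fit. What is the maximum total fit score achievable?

This is the linear assignment problem.
Optimal: Mendoza→QA role (52 pts), Rivera→Lead role (95 pts), Huang→Backend role (93 pts), Jensen→Design role (89 pts) — total 52+95+93+89 = 329 pts.
Column-greedy (each role in turn goes to its best remaining employee) gives 286 pts, worse by 43.
Next-best assignment: Mendoza→Design role, Rivera→Lead role, Huang→QA role, Jensen→Backend role = 327 pts.
Every other assignment is strictly worse.

Maximum total: 329 pts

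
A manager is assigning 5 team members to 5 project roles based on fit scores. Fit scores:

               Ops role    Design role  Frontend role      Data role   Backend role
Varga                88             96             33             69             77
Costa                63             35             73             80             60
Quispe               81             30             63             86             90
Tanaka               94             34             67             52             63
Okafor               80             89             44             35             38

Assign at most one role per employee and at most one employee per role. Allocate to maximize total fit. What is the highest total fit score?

Optimal: Varga→Backend role (77 pts), Costa→Frontend role (73 pts), Quispe→Data role (86 pts), Tanaka→Ops role (94 pts), Okafor→Design role (89 pts) — total 77+73+86+94+89 = 419 pts.
Max-entry greedy (repeatedly take the single best remaining cell) gives 404 pts, worse by 15.

Maximum total: 419 pts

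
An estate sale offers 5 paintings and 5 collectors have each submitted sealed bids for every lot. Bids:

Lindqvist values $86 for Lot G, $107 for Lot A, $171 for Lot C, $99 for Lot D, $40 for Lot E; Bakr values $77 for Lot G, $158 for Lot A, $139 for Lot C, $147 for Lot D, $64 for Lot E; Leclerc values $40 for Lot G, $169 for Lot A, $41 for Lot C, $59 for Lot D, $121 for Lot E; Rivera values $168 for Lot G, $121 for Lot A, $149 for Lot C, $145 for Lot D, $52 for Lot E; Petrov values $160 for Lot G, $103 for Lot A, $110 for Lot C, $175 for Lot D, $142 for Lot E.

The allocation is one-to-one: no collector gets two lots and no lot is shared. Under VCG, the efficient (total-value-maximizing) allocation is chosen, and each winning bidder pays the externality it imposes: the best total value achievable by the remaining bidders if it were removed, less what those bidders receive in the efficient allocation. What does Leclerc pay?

Leclerc pays $44.

Efficient allocation: Lindqvist→Lot C ($171), Bakr→Lot D ($147), Leclerc→Lot A ($169), Rivera→Lot G ($168), Petrov→Lot E ($142); total welfare W = $797.
Leclerc receives Lot A at value $169, so the others get W − 169 = $628.
Without Leclerc: best allocation of the remaining 4 bidders over all 5 lots is Lindqvist→Lot C ($171), Bakr→Lot A ($158), Rivera→Lot G ($168), Petrov→Lot D ($175), total $672.
VCG payment = (others' best without Leclerc) − (others' welfare with Leclerc) = 672 − 628 = $44.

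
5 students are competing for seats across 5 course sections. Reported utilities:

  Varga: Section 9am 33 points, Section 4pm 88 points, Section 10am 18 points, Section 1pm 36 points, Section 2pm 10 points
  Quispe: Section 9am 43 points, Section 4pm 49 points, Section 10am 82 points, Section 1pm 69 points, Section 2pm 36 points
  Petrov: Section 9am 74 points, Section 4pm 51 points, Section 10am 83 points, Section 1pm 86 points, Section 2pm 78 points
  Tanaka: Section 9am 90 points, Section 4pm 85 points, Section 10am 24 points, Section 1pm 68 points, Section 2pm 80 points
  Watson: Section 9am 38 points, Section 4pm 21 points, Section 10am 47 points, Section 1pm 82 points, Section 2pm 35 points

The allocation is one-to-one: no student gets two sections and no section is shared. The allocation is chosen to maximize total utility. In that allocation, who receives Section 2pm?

Petrov receives Section 2pm.

Optimal: Varga→Section 4pm (88 points), Quispe→Section 10am (82 points), Petrov→Section 2pm (78 points), Tanaka→Section 9am (90 points), Watson→Section 1pm (82 points) — total 88+82+78+90+82 = 420 points.
Max-entry greedy (repeatedly take the single best remaining cell) gives 381 points, worse by 39.
Next-best assignment: Varga→Section 4pm, Quispe→Section 10am, Petrov→Section 9am, Tanaka→Section 2pm, Watson→Section 1pm = 406 points.
Swapping Watson↔Varga (Watson→Section 4pm 21 points, Varga→Section 1pm 36 points) loses 113.
Petrov's own top section is Section 1pm (86 points), but forcing Petrov→Section 1pm and reassigning the rest optimally gives only 381 points — worse by 39.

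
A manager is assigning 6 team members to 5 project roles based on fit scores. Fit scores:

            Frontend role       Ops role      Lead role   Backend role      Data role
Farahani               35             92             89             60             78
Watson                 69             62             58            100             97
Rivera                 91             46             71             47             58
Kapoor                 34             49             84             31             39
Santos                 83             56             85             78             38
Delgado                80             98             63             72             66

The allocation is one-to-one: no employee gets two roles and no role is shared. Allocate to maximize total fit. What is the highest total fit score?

Optimal: Rivera→Frontend role (91 pts), Delgado→Ops role (98 pts), Farahani→Lead role (89 pts), Santos→Backend role (78 pts), Watson→Data role (97 pts) — total 91+98+89+78+97 = 453 pts.
Max-entry greedy (repeatedly take the single best remaining cell) gives 417 pts, worse by 36.
Next-best assignment: Rivera→Frontend role, Delgado→Ops role, Santos→Lead role, Watson→Backend role, Farahani→Data role = 452 pts.

Maximum total: 453 pts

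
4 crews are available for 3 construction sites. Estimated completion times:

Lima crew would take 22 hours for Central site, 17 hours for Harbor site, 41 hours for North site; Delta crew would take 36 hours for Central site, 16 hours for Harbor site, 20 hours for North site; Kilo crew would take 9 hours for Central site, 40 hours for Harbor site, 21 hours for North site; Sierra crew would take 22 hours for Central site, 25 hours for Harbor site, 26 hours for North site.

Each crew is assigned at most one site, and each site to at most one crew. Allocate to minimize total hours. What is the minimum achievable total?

Min total: 46 hours

Optimal: Kilo crew→Central site (9 hours), Lima crew→Harbor site (17 hours), Delta crew→North site (20 hours) — total 9+17+20 = 46 hours.
Min-entry greedy (repeatedly take the single cheapest remaining cell) gives 51 hours, worse by 5.
Next-best assignment: Kilo crew→Central site, Delta crew→Harbor site, Sierra crew→North site = 51 hours.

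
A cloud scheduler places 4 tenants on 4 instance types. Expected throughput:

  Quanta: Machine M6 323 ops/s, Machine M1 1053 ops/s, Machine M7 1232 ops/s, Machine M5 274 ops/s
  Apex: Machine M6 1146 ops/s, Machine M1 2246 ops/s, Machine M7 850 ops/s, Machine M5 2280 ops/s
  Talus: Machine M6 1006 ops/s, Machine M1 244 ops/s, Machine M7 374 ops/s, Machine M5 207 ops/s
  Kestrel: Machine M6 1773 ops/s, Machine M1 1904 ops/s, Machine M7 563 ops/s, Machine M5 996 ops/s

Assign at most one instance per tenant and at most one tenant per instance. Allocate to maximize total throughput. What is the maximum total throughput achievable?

Max total: 6422 ops/s

Optimal: Quanta→Machine M7 (1232 ops/s), Apex→Machine M5 (2280 ops/s), Talus→Machine M6 (1006 ops/s), Kestrel→Machine M1 (1904 ops/s) — total 1232+2280+1006+1904 = 6422 ops/s.
Column-greedy (each instance in turn goes to its best remaining tenant) gives 5458 ops/s, worse by 964.
Swapping Kestrel↔Talus (Kestrel→Machine M6 1773 ops/s, Talus→Machine M1 244 ops/s) loses 893.
Checked against all permutations: 6422 ops/s is optimal.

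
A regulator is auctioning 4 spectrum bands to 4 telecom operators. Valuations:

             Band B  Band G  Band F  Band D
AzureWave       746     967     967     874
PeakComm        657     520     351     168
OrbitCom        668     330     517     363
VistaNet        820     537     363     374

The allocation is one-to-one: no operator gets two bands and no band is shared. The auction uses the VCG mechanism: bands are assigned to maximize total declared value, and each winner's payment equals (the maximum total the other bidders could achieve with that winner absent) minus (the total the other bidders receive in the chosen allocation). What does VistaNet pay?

Efficient allocation: AzureWave→Band D ($874M), PeakComm→Band G ($520M), OrbitCom→Band F ($517M), VistaNet→Band B ($820M); total welfare W = $2731M.
VistaNet receives Band B at value $820M, so the others get W − 820 = $1911M.
Without VistaNet: best allocation of the remaining 3 bidders over all 4 bands is AzureWave→Band F ($967M), PeakComm→Band G ($520M), OrbitCom→Band B ($668M), total $2155M.
VCG payment = (others' best without VistaNet) − (others' welfare with VistaNet) = 2155 − 1911 = $244M.

VistaNet pays $244M.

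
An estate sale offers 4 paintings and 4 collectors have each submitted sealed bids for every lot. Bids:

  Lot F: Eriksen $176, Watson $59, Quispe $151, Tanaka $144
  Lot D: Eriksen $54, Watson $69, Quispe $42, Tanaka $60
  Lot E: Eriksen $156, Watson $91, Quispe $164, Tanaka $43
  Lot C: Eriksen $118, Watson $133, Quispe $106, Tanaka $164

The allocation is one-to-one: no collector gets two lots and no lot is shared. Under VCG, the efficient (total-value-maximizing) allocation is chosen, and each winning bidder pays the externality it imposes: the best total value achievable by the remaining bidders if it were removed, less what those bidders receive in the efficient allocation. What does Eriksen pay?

Eriksen pays $44.

Efficient allocation: Eriksen→Lot F ($176), Watson→Lot D ($69), Quispe→Lot E ($164), Tanaka→Lot C ($164); total welfare W = $573.
Eriksen receives Lot F at value $176, so the others get W − 176 = $397.
Without Eriksen: best allocation of the remaining 3 bidders over all 4 lots is Watson→Lot C ($133), Quispe→Lot E ($164), Tanaka→Lot F ($144), total $441.
VCG payment = (others' best without Eriksen) − (others' welfare with Eriksen) = 441 − 397 = $44.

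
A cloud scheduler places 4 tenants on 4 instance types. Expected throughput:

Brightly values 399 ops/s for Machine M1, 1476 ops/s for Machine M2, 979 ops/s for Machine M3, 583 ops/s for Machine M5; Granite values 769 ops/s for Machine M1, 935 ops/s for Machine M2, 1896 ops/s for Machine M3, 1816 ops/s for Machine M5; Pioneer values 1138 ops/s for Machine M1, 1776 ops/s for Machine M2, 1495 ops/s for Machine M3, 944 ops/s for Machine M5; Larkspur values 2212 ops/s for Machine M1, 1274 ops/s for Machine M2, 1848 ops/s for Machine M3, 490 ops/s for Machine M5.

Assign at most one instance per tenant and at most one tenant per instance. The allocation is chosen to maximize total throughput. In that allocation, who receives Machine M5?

Granite receives Machine M5.

Optimal: Brightly→Machine M2 (1476 ops/s), Granite→Machine M5 (1816 ops/s), Pioneer→Machine M3 (1495 ops/s), Larkspur→Machine M1 (2212 ops/s) — total 1476+1816+1495+2212 = 6999 ops/s.
Next-best assignment: Brightly→Machine M3, Granite→Machine M5, Pioneer→Machine M2, Larkspur→Machine M1 = 6783 ops/s.
No other one-to-one assignment exceeds 6999 ops/s.
Granite's own top instance is Machine M3 (1896 ops/s), but forcing Granite→Machine M3 and reassigning the rest optimally gives only 6528 ops/s — worse by 471.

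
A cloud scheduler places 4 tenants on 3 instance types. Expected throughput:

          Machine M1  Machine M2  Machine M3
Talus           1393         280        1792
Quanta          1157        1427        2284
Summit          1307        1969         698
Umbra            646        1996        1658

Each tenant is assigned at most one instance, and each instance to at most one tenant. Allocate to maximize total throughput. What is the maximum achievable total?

Optimal: Talus→Machine M1 (1393 ops/s), Umbra→Machine M2 (1996 ops/s), Quanta→Machine M3 (2284 ops/s) — total 1393+1996+2284 = 5673 ops/s.
Row-greedy (each tenant in turn takes its best remaining instance) gives 4526 ops/s, worse by 1147.
Next-best assignment: Talus→Machine M1, Summit→Machine M2, Quanta→Machine M3 = 5646 ops/s.
Swapping Talus↔Quanta (Talus→Machine M3 1792 ops/s, Quanta→Machine M1 1157 ops/s) loses 728.
Every other assignment is strictly worse.

Max total: 5673 ops/s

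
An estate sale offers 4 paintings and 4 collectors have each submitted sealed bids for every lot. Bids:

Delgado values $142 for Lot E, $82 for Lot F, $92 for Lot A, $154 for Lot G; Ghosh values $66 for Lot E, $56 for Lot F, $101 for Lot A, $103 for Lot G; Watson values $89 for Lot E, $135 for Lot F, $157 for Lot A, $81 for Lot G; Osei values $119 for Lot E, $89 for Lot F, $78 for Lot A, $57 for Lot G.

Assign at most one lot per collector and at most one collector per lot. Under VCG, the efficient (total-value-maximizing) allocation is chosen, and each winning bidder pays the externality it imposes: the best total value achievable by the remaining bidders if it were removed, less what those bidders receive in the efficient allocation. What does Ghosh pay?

Efficient allocation: Delgado→Lot G ($154), Ghosh→Lot A ($101), Watson→Lot F ($135), Osei→Lot E ($119); total welfare W = $509.
Ghosh receives Lot A at value $101, so the others get W − 101 = $408.
Without Ghosh: best allocation of the remaining 3 bidders over all 4 lots is Delgado→Lot G ($154), Watson→Lot A ($157), Osei→Lot E ($119), total $430.
VCG payment = (others' best without Ghosh) − (others' welfare with Ghosh) = 430 − 408 = $22.

Ghosh pays $22.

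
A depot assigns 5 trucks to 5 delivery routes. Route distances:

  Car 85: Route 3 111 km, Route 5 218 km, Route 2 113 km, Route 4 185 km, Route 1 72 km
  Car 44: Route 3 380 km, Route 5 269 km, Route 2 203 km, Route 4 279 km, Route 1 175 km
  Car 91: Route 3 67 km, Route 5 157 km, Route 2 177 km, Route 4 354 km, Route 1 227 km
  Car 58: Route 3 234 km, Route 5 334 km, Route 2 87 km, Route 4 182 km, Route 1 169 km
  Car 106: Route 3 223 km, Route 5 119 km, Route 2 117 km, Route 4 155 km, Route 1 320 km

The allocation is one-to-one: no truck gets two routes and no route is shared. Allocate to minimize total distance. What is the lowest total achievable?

Optimal: Car 85→Route 1 (72 km), Car 44→Route 4 (279 km), Car 91→Route 3 (67 km), Car 58→Route 2 (87 km), Car 106→Route 5 (119 km) — total 72+279+67+87+119 = 624 km.
Row-greedy (each truck in turn takes its cheapest remaining route) gives 643 km, worse by 19.
Next-best assignment: Car 85→Route 4, Car 44→Route 1, Car 91→Route 3, Car 58→Route 2, Car 106→Route 5 = 633 km.
Checked against all permutations: 624 km is optimal.

Minimum total: 624 km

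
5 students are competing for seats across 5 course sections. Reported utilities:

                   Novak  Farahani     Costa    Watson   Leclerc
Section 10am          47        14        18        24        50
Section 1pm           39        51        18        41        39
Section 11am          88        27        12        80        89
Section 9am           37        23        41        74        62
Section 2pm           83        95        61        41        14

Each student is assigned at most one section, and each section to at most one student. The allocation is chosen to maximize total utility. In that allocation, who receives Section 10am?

Leclerc receives Section 10am.

Optimal: Novak→Section 11am (88 points), Farahani→Section 2pm (95 points), Costa→Section 1pm (18 points), Watson→Section 9am (74 points), Leclerc→Section 10am (50 points) — total 88+95+18+74+50 = 325 points.
Column-greedy (each section in turn goes to its best remaining student) gives 324 points, worse by 1.
Next-best assignment: Novak→Section 11am, Farahani→Section 1pm, Costa→Section 2pm, Watson→Section 9am, Leclerc→Section 10am = 324 points.
Leclerc's own top section is Section 11am (89 points), but forcing Leclerc→Section 11am and reassigning the rest optimally gives only 323 points — worse by 2.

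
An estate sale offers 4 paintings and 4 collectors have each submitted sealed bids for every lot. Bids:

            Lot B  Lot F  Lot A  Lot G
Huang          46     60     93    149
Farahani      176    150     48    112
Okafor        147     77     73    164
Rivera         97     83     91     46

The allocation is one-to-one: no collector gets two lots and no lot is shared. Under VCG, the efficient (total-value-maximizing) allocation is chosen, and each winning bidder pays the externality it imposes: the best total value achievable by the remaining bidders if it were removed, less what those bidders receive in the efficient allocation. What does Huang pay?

Huang pays $43.

Efficient allocation: Huang→Lot G ($149), Farahani→Lot F ($150), Okafor→Lot B ($147), Rivera→Lot A ($91); total welfare W = $537.
Huang receives Lot G at value $149, so the others get W − 149 = $388.
Without Huang: best allocation of the remaining 3 bidders over all 4 lots is Farahani→Lot B ($176), Okafor→Lot G ($164), Rivera→Lot A ($91), total $431.
VCG payment = (others' best without Huang) − (others' welfare with Huang) = 431 − 388 = $43.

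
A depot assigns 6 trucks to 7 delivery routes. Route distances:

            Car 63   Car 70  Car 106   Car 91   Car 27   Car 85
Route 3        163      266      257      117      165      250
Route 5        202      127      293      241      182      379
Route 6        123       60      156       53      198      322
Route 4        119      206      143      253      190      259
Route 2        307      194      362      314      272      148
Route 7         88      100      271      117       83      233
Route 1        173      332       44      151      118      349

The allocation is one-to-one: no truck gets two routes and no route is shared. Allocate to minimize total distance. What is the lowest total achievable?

Min total: 571 km

Optimal: Car 63→Route 4 (119 km), Car 70→Route 6 (60 km), Car 106→Route 1 (44 km), Car 91→Route 3 (117 km), Car 27→Route 7 (83 km), Car 85→Route 2 (148 km) — total 119+60+44+117+83+148 = 571 km.
Column-greedy (each route in turn goes to its cheapest remaining truck) gives 741 km, worse by 170.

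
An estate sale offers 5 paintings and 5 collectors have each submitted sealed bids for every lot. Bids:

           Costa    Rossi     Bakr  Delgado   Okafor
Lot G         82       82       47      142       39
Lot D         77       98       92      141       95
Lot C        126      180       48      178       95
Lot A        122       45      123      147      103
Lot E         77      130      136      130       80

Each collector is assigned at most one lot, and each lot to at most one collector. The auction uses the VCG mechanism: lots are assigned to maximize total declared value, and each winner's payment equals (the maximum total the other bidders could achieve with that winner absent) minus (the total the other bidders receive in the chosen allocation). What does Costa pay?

Efficient allocation: Costa→Lot A ($122), Rossi→Lot C ($180), Bakr→Lot E ($136), Delgado→Lot G ($142), Okafor→Lot D ($95); total welfare W = $675.
Costa receives Lot A at value $122, so the others get W − 122 = $553.
Without Costa: best allocation of the remaining 4 bidders over all 5 lots is Rossi→Lot C ($180), Bakr→Lot E ($136), Delgado→Lot G ($142), Okafor→Lot A ($103), total $561.
VCG payment = (others' best without Costa) − (others' welfare with Costa) = 561 − 553 = $8.

Costa pays $8.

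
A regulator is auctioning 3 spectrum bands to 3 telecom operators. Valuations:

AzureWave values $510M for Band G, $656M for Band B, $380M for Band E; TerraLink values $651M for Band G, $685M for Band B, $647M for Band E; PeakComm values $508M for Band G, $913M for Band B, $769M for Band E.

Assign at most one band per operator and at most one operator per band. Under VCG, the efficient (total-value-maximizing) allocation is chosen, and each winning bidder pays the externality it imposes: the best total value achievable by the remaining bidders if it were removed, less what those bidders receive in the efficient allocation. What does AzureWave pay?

Efficient allocation: AzureWave→Band B ($656M), TerraLink→Band G ($651M), PeakComm→Band E ($769M); total welfare W = $2076M.
AzureWave receives Band B at value $656M, so the others get W − 656 = $1420M.
Without AzureWave: best allocation of the remaining 2 bidders over all 3 bands is TerraLink→Band G ($651M), PeakComm→Band B ($913M), total $1564M.
VCG payment = (others' best without AzureWave) − (others' welfare with AzureWave) = 1564 − 1420 = $144M.

AzureWave pays $144M.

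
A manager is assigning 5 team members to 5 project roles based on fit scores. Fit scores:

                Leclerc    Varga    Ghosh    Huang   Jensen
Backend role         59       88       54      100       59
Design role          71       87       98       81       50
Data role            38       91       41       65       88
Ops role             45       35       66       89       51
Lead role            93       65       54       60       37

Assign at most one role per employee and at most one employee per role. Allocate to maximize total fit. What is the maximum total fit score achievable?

Maximum total: 456 pts

Optimal: Leclerc→Lead role (93 pts), Varga→Backend role (88 pts), Ghosh→Design role (98 pts), Huang→Ops role (89 pts), Jensen→Data role (88 pts) — total 93+88+98+89+88 = 456 pts.
Row-greedy (each employee in turn takes its best remaining role) gives 433 pts, worse by 23.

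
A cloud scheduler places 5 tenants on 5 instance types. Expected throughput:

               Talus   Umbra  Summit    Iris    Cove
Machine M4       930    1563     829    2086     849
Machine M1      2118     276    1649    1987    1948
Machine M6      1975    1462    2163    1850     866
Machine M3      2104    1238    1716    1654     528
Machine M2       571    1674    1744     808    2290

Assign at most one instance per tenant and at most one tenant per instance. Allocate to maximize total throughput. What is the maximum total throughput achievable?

Optimal: Talus→Machine M3 (2104 ops/s), Umbra→Machine M4 (1563 ops/s), Summit→Machine M6 (2163 ops/s), Iris→Machine M1 (1987 ops/s), Cove→Machine M2 (2290 ops/s) — total 2104+1563+2163+1987+2290 = 10107 ops/s.
Column-greedy (each instance in turn goes to its best remaining tenant) gives 9895 ops/s, worse by 212.
Swapping Cove↔Summit (Cove→Machine M6 866 ops/s, Summit→Machine M2 1744 ops/s) loses 1843.

Maximum total: 10107 ops/s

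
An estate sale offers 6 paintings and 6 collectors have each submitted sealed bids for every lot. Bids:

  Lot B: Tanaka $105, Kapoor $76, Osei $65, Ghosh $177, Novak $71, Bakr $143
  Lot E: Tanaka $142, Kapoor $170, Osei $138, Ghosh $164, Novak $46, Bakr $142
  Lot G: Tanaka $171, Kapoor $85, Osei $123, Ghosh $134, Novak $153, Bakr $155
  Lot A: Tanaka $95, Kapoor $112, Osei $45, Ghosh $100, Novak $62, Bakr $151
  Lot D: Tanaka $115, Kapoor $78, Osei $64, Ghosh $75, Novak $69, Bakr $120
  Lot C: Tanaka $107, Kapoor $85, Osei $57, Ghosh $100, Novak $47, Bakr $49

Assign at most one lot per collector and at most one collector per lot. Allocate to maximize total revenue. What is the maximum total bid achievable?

Optimal: Tanaka→Lot D ($115), Kapoor→Lot E ($170), Osei→Lot C ($57), Ghosh→Lot B ($177), Novak→Lot G ($153), Bakr→Lot A ($151) — total 115+170+57+177+153+151 = $823.
Row-greedy (each collector in turn takes its best remaining lot) gives $624, worse by 199.

Maximum total: $823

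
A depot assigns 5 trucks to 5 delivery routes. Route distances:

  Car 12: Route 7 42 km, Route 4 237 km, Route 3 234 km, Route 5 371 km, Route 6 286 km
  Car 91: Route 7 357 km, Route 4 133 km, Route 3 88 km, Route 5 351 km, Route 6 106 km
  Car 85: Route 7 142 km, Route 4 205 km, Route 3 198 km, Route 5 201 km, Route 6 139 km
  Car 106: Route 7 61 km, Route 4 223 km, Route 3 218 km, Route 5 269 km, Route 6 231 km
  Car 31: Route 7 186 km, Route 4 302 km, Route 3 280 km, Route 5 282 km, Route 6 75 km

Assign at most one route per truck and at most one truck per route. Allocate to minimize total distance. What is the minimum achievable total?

Min total: 629 km

Optimal: Car 12→Route 7 (42 km), Car 91→Route 3 (88 km), Car 85→Route 5 (201 km), Car 106→Route 4 (223 km), Car 31→Route 6 (75 km) — total 42+88+201+223+75 = 629 km.
Row-greedy (each truck in turn takes its cheapest remaining route) gives 774 km, worse by 145.
Swapping Car 106↔Car 85 (Car 106→Route 5 269 km, Car 85→Route 4 205 km) adds 50.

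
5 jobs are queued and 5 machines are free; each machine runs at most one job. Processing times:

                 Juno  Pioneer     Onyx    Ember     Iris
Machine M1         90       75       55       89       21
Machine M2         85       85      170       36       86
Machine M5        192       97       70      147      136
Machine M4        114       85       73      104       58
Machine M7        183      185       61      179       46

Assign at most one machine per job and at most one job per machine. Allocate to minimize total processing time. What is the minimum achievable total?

Minimum total: 327 min

Optimal: Juno→Machine M1 (90 min), Pioneer→Machine M4 (85 min), Onyx→Machine M5 (70 min), Ember→Machine M2 (36 min), Iris→Machine M7 (46 min) — total 90+85+70+36+46 = 327 min.
Column-greedy (each machine in turn goes to its cheapest remaining job) gives 395 min, worse by 68.
Swapping Ember↔Onyx (Ember→Machine M5 147 min, Onyx→Machine M2 170 min) adds 211.
No other one-to-one assignment undercuts 327 min.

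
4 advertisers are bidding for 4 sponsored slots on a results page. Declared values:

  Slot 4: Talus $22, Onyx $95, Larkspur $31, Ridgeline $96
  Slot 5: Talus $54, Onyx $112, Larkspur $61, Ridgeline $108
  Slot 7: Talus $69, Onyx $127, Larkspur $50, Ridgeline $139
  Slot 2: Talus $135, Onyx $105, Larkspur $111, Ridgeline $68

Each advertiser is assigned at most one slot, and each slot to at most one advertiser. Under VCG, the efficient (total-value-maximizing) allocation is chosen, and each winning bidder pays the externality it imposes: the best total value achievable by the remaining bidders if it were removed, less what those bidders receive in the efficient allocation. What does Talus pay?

Efficient allocation: Talus→Slot 2 ($135), Onyx→Slot 4 ($95), Larkspur→Slot 5 ($61), Ridgeline→Slot 7 ($139); total welfare W = $430.
Talus receives Slot 2 at value $135, so the others get W − 135 = $295.
Without Talus: best allocation of the remaining 3 bidders over all 4 slots is Onyx→Slot 5 ($112), Larkspur→Slot 2 ($111), Ridgeline→Slot 7 ($139), total $362.
VCG payment = (others' best without Talus) − (others' welfare with Talus) = 362 − 295 = $67.

Talus pays $67.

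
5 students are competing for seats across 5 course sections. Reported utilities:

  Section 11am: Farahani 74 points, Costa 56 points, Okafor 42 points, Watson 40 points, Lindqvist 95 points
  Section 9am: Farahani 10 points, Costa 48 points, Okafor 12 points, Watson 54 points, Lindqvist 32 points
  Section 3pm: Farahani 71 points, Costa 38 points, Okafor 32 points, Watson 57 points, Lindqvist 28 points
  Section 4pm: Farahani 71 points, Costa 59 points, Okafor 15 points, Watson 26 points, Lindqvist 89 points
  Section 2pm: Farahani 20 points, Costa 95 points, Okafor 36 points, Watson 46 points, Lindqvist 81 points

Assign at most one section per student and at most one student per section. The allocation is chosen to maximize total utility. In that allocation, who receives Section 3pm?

This is a one-to-one assignment (maximum-weight bipartite matching).
Optimal: Farahani→Section 3pm (71 points), Costa→Section 2pm (95 points), Okafor→Section 11am (42 points), Watson→Section 9am (54 points), Lindqvist→Section 4pm (89 points) — total 71+95+42+54+89 = 351 points.
Column-greedy (each section in turn goes to its best remaining student) gives 315 points, worse by 36.
Farahani's own top section is Section 11am (74 points), but forcing Farahani→Section 11am and reassigning the rest optimally gives only 344 points — worse by 7.

Farahani receives Section 3pm.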